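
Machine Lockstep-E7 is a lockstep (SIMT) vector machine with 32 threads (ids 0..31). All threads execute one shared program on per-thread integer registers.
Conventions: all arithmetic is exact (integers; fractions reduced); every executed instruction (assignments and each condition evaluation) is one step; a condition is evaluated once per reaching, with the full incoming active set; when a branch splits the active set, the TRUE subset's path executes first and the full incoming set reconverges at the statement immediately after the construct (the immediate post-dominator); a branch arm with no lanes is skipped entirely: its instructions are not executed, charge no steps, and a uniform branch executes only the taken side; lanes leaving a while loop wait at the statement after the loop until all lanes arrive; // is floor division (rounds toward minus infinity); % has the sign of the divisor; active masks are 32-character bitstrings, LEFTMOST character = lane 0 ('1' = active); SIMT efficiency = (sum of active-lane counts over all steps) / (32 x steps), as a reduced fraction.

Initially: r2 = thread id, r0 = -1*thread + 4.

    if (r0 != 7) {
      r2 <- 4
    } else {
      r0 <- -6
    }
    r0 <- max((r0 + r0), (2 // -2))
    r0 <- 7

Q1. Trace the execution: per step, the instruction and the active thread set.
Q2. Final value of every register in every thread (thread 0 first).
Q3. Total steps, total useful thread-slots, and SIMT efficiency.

step 0: eval (r0 != 7)               11111111111111111111111111111111
step 1: r2 <- 4                      11111111111111111111111111111111
step 2: r0 <- max((r0 + r0), (2 // -2)) 11111111111111111111111111111111
step 3: r0 <- 7                      11111111111111111111111111111111

Answer: 4 steps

r2: 4,4,4,4,4,4,4,4,4,4,4,4,4,4,4,4,4,4,4,4,4,4,4,4,4,4,4,4,4,4,4,4
r0: 7,7,7,7,7,7,7,7,7,7,7,7,7,7,7,7,7,7,7,7,7,7,7,7,7,7,7,7,7,7,7,7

steps = 4; useful = 128; efficiency = 128/128 = 1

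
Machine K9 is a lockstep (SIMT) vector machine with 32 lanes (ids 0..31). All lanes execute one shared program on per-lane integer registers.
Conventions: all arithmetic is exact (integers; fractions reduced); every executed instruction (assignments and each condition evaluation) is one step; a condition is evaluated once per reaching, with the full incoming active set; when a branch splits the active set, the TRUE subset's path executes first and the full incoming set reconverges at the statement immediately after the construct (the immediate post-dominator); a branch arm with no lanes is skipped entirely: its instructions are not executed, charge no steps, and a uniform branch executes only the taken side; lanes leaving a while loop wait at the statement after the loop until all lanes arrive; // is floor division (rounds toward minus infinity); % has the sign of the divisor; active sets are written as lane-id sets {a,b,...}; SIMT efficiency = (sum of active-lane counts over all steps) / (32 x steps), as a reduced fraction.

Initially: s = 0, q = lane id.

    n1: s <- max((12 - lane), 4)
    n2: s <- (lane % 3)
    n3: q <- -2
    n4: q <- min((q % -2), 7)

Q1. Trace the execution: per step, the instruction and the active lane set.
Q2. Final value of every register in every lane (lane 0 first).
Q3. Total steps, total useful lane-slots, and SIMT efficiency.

step 0: s <- max((12 - lane), 4)     {0,1,2,3,4,5,6,7,8,9,10,11,12,13,14,15,16,17,18,19,20,21,22,23,24,25,26,27,28,29,30,31}
step 1: s <- (lane % 3)              {0,1,2,3,4,5,6,7,8,9,10,11,12,13,14,15,16,17,18,19,20,21,22,23,24,25,26,27,28,29,30,31}
step 2: q <- -2                      {0,1,2,3,4,5,6,7,8,9,10,11,12,13,14,15,16,17,18,19,20,21,22,23,24,25,26,27,28,29,30,31}
step 3: q <- min((q % -2), 7)        {0,1,2,3,4,5,6,7,8,9,10,11,12,13,14,15,16,17,18,19,20,21,22,23,24,25,26,27,28,29,30,31}

Answer: 4 steps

s: 0,1,2,0,1,2,0,1,2,0,1,2,0,1,2,0,1,2,0,1,2,0,1,2,0,1,2,0,1,2,0,1
q: 0,0,0,0,0,0,0,0,0,0,0,0,0,0,0,0,0,0,0,0,0,0,0,0,0,0,0,0,0,0,0,0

steps = 4; useful = 128; efficiency = 128/128 = 1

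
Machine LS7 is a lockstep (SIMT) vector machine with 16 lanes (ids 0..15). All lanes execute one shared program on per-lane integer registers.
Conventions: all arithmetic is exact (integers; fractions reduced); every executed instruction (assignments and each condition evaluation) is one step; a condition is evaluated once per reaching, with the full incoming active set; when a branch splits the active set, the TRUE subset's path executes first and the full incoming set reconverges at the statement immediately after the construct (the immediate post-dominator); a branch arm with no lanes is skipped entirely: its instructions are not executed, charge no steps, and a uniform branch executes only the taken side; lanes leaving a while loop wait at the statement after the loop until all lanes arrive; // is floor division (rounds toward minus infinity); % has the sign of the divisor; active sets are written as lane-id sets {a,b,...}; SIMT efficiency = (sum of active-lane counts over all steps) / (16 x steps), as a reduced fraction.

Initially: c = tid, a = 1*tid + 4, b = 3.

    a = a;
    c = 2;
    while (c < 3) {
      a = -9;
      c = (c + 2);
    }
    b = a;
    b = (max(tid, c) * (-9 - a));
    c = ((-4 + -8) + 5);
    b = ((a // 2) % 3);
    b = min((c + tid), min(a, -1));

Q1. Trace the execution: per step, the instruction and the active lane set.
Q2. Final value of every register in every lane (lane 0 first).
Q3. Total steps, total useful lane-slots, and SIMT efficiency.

step 0: a <- a                       {0,1,2,3,4,5,6,7,8,9,10,11,12,13,14,15}
step 1: c <- 2                       {0,1,2,3,4,5,6,7,8,9,10,11,12,13,14,15}
step 2: eval (c < 3)                 {0,1,2,3,4,5,6,7,8,9,10,11,12,13,14,15}
step 3: a <- -9                      {0,1,2,3,4,5,6,7,8,9,10,11,12,13,14,15}
step 4: c <- (c + 2)                 {0,1,2,3,4,5,6,7,8,9,10,11,12,13,14,15}
step 5: eval (c < 3)                 {0,1,2,3,4,5,6,7,8,9,10,11,12,13,14,15}
step 6: b <- a                       {0,1,2,3,4,5,6,7,8,9,10,11,12,13,14,15}
step 7: b <- (max(tid, c) * (-9 - a)) {0,1,2,3,4,5,6,7,8,9,10,11,12,13,14,15}
step 8: c <- ((-4 + -8) + 5)         {0,1,2,3,4,5,6,7,8,9,10,11,12,13,14,15}
step 9: b <- ((a // 2) % 3)          {0,1,2,3,4,5,6,7,8,9,10,11,12,13,14,15}
step 10: b <- min((c + tid), min(a, -1)) {0,1,2,3,4,5,6,7,8,9,10,11,12,13,14,15}

Answer: 11 steps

c: -7,-7,-7,-7,-7,-7,-7,-7,-7,-7,-7,-7,-7,-7,-7,-7
a: -9,-9,-9,-9,-9,-9,-9,-9,-9,-9,-9,-9,-9,-9,-9,-9
b: -9,-9,-9,-9,-9,-9,-9,-9,-9,-9,-9,-9,-9,-9,-9,-9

steps = 11; useful = 176; efficiency = 176/176 = 1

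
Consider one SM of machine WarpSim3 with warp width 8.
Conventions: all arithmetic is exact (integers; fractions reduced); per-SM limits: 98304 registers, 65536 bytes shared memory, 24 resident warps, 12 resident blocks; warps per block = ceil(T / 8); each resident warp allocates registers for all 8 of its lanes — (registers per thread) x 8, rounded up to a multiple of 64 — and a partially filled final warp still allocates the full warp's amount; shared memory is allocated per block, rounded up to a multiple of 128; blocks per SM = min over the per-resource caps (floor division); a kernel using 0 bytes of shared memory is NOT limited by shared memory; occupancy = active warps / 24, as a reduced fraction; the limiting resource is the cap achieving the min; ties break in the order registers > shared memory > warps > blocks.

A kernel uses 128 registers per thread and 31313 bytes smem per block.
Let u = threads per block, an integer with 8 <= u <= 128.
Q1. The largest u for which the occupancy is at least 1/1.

Answer: u = 96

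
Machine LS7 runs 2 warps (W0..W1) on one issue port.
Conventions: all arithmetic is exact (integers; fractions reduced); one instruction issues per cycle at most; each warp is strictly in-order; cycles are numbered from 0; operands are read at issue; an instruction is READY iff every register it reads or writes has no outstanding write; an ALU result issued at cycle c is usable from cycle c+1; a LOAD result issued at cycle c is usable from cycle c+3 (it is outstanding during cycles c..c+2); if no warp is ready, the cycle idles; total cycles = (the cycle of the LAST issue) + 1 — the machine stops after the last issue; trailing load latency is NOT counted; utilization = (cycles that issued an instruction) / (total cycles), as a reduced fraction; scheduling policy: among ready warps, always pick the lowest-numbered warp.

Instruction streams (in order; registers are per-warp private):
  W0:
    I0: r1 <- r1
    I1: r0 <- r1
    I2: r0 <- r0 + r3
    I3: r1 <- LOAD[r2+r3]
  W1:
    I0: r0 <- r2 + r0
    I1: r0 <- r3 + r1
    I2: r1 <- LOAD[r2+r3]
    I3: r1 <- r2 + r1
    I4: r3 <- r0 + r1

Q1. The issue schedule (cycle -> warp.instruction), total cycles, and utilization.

cycle 0: W0.I0
cycle 1: W0.I1
cycle 2: W0.I2
cycle 3: W0.I3
cycle 4: W1.I0
cycle 5: W1.I1
cycle 6: W1.I2
cycle 7: idle
cycle 8: idle
cycle 9: W1.I3
cycle 10: W1.I4

Answer: 11 cycles, utilization 9/11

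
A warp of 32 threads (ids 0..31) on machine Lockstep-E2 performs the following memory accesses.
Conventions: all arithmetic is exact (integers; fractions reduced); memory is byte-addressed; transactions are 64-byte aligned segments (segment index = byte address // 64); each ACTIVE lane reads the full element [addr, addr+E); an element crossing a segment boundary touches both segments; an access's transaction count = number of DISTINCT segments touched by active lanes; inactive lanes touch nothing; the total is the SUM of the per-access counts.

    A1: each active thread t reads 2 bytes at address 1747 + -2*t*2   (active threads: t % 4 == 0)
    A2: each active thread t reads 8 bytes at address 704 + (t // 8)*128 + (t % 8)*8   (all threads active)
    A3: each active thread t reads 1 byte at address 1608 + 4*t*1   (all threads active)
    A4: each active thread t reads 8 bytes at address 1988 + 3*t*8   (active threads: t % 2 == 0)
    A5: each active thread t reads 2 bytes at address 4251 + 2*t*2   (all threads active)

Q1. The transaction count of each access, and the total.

A1: 3 transactions
A2: 4 transactions
A3: 3 transactions
A4: 12 transactions
A5: 3 transactions

Answer: 3,4,3,12,3; total 25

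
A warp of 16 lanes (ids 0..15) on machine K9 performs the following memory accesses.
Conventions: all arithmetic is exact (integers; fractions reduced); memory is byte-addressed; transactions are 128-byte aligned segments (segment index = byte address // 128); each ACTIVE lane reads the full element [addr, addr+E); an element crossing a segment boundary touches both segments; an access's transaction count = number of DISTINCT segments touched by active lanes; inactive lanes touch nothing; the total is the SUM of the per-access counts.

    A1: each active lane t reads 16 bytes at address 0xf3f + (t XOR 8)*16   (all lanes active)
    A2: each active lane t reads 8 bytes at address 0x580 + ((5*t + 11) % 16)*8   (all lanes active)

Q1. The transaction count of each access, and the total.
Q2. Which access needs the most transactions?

A1: 3 transactions
A2: 1 transaction

Answer: 3,1; total 4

Answer: A1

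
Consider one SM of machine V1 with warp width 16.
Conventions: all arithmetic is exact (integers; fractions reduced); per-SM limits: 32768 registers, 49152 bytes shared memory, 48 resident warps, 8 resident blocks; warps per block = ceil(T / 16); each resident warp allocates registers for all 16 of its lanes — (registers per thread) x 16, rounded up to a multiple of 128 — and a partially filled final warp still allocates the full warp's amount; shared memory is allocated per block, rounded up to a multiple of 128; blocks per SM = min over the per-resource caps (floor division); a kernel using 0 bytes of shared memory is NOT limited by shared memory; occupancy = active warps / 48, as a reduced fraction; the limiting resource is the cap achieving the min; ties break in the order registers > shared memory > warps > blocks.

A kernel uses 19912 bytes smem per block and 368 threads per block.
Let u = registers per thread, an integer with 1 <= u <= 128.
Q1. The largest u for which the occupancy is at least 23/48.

Answer: u = 88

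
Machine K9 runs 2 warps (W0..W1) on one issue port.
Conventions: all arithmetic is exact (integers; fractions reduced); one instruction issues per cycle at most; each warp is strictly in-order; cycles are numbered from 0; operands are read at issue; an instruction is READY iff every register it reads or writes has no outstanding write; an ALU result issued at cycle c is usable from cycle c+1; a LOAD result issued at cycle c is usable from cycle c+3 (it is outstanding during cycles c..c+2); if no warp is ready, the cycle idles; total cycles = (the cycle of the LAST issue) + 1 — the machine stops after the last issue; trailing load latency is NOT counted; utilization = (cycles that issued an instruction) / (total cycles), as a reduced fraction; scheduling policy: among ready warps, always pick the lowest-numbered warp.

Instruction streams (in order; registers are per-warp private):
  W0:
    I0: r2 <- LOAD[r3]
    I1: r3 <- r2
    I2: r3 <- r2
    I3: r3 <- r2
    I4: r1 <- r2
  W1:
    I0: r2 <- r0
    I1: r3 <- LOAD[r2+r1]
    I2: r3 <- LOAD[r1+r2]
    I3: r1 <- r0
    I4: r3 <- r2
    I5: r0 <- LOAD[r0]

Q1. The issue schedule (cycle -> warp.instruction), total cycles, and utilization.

cycle 0: W0.I0
cycle 1: W1.I0
cycle 2: W1.I1
cycle 3: W0.I1
cycle 4: W0.I2
cycle 5: W0.I3
cycle 6: W0.I4
cycle 7: W1.I2
cycle 8: W1.I3
cycle 9: idle
cycle 10: W1.I4
cycle 11: W1.I5

Answer: 12 cycles, utilization 11/12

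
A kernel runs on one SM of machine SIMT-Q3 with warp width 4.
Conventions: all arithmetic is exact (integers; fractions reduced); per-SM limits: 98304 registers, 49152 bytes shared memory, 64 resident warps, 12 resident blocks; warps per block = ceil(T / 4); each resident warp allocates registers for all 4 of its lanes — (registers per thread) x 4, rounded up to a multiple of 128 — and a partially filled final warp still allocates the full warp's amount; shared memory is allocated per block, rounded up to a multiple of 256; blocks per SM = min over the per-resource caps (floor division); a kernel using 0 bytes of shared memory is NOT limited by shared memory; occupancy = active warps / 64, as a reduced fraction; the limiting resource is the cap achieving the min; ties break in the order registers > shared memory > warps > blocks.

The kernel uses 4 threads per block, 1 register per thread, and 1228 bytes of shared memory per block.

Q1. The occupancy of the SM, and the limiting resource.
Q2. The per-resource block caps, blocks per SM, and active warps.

Answer: occupancy 3/16, limited by blocks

registers: 768 blocks
shared memory: 38 blocks
warps: 64 blocks
blocks: 12 blocks

Answer: 12 blocks, 12 active warps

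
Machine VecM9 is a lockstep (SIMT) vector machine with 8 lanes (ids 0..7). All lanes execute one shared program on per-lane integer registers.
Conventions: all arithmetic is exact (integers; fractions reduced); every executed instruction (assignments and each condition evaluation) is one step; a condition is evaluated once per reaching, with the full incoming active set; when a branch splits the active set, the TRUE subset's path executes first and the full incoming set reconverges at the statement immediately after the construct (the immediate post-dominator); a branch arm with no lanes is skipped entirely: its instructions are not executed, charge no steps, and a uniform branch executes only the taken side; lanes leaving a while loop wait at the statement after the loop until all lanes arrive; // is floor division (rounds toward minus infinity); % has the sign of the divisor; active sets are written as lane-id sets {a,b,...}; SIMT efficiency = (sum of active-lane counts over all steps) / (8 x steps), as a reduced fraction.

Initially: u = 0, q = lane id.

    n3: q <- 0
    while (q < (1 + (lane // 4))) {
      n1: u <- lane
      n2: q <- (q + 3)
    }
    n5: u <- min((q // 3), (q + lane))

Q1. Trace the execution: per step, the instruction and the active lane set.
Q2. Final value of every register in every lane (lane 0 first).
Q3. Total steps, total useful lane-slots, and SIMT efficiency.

step 0: q <- 0                       {0,1,2,3,4,5,6,7}
step 1: eval (q < (1 + (lane // 4))) {0,1,2,3,4,5,6,7}
step 2: u <- lane                    {0,1,2,3,4,5,6,7}
step 3: q <- (q + 3)                 {0,1,2,3,4,5,6,7}
step 4: eval (q < (1 + (lane // 4))) {0,1,2,3,4,5,6,7}
step 5: u <- min((q // 3), (q + lane)) {0,1,2,3,4,5,6,7}

Answer: 6 steps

u: 1,1,1,1,1,1,1,1
q: 3,3,3,3,3,3,3,3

steps = 6; useful = 48; efficiency = 48/48 = 1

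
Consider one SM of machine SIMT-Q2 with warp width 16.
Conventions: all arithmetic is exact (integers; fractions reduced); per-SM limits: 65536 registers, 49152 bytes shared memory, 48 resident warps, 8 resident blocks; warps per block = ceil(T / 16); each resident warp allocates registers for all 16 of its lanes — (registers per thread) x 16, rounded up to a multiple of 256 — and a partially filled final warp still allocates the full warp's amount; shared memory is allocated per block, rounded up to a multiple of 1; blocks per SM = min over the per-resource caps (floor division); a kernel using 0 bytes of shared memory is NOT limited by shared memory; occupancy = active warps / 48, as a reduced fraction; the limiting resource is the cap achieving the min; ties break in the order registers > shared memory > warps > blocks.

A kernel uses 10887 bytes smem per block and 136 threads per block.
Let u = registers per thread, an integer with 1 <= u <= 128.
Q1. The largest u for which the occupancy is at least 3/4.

Answer: u = 112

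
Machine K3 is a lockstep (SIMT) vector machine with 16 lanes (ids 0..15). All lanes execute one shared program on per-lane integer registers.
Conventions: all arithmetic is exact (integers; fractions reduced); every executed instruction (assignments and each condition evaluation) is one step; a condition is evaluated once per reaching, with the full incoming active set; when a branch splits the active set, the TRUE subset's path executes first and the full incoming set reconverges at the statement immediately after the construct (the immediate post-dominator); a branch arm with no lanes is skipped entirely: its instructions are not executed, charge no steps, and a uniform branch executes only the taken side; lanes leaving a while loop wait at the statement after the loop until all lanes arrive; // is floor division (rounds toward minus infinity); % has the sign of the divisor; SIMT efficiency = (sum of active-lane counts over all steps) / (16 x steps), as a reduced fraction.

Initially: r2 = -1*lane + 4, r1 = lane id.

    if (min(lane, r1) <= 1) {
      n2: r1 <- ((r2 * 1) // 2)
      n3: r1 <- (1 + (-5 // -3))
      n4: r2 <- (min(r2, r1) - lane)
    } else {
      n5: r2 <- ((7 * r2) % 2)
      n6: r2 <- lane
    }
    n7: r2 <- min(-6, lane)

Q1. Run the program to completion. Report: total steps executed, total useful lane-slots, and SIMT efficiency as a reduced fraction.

Answer: 7 steps, 66 useful, 33/56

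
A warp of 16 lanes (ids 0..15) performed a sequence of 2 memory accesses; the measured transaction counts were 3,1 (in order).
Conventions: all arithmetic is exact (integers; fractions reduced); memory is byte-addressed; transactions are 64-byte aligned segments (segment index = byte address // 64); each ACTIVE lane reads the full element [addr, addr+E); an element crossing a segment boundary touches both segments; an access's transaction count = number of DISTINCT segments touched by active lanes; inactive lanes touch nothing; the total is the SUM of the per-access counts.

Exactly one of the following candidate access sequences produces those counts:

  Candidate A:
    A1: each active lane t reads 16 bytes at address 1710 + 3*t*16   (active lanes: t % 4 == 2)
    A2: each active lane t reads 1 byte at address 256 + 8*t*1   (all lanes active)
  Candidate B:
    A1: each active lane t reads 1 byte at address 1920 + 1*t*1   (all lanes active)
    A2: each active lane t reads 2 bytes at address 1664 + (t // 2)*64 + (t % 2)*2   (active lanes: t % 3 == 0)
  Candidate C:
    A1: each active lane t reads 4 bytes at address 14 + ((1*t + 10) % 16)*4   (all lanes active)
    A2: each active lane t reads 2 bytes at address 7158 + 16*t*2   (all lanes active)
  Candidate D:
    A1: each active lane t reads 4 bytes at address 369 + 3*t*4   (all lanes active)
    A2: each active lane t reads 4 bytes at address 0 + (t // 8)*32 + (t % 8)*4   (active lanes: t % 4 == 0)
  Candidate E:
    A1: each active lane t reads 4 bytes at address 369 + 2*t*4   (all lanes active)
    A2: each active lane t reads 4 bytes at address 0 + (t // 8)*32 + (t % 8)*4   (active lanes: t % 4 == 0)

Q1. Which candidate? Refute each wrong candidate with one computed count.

A: A1 gives 4 transactions, not 3
B: A1 gives 1 transaction, not 3
C: A1 gives 2 transactions, not 3
D: A1 gives 4 transactions, not 3
E: all counts match (3,1)

Answer: E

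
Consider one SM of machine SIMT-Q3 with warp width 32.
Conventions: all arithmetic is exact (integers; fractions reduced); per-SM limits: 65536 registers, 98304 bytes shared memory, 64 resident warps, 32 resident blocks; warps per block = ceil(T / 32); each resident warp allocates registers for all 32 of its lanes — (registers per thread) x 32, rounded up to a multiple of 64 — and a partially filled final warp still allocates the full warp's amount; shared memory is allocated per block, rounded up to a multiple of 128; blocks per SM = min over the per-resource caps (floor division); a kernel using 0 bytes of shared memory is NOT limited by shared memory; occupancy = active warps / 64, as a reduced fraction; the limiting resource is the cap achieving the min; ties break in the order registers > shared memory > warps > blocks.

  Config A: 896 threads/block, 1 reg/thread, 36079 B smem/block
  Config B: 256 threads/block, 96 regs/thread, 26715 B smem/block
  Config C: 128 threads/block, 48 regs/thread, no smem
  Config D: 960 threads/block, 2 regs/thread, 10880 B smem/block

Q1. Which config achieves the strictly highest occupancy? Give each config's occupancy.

occupancies: A 7/8, B 1/4, C 5/8, D 15/16

Answer: D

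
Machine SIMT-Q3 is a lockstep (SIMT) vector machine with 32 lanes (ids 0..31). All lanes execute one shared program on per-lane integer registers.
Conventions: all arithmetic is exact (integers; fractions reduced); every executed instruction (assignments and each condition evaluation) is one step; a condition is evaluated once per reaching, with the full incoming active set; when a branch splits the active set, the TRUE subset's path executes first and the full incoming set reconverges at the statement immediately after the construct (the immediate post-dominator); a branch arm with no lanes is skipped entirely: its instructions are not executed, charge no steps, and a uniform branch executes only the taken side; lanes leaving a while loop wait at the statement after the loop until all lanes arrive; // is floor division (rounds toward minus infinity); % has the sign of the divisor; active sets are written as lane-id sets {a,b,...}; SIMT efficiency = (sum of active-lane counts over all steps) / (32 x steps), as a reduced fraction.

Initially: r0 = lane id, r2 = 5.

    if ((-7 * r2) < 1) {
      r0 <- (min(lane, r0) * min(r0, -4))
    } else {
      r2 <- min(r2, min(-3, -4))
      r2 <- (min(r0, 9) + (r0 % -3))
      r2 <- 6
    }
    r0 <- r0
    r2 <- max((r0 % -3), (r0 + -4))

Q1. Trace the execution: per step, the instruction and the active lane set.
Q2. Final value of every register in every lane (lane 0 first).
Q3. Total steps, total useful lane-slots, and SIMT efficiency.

step 0: eval ((-7 * r2) < 1)         {0,1,2,3,4,5,6,7,8,9,10,11,12,13,14,15,16,17,18,19,20,21,22,23,24,25,26,27,28,29,30,31}
step 1: r0 <- (min(lane, r0) * min(r0, -4)) {0,1,2,3,4,5,6,7,8,9,10,11,12,13,14,15,16,17,18,19,20,21,22,23,24,25,26,27,28,29,30,31}
step 2: r0 <- r0                     {0,1,2,3,4,5,6,7,8,9,10,11,12,13,14,15,16,17,18,19,20,21,22,23,24,25,26,27,28,29,30,31}
step 3: r2 <- max((r0 % -3), (r0 + -4)) {0,1,2,3,4,5,6,7,8,9,10,11,12,13,14,15,16,17,18,19,20,21,22,23,24,25,26,27,28,29,30,31}

Answer: 4 steps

r0: 0,-4,-8,-12,-16,-20,-24,-28,-32,-36,-40,-44,-48,-52,-56,-60,-64,-68,-72,-76,-80,-84,-88,-92,-96,-100,-104,-108,-112,-116,-120,-124
r2: 0,-1,-2,0,-1,-2,0,-1,-2,0,-1,-2,0,-1,-2,0,-1,-2,0,-1,-2,0,-1,-2,0,-1,-2,0,-1,-2,0,-1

steps = 4; useful = 128; efficiency = 128/128 = 1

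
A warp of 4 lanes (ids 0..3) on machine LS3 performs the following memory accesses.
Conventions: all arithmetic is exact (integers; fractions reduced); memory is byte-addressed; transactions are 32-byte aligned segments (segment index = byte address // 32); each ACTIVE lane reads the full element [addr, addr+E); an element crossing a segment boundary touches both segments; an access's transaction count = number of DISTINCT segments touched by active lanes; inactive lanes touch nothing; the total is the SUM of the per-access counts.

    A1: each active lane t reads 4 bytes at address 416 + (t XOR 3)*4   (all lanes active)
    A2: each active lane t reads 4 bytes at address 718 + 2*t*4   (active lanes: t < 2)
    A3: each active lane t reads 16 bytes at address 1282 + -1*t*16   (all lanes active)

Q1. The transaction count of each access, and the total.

A1: 1 transaction
A2: 1 transaction
A3: 3 transactions

Answer: 1,1,3; total 5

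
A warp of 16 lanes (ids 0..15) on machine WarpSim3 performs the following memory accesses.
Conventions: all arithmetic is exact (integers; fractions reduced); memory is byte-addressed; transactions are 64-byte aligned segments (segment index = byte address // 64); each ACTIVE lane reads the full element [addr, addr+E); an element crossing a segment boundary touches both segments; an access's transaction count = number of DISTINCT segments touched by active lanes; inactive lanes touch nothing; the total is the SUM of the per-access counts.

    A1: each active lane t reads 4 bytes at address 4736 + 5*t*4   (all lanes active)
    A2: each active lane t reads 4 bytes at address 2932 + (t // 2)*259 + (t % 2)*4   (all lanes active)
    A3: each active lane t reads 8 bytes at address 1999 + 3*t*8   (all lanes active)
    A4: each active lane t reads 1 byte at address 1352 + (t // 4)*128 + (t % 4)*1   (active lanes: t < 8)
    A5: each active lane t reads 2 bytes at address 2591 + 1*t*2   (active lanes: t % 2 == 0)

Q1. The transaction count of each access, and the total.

A1: 5 transactions
A2: 10 transactions
A3: 6 transactions
A4: 2 transactions
A5: 1 transaction

Answer: 5,10,6,2,1; total 24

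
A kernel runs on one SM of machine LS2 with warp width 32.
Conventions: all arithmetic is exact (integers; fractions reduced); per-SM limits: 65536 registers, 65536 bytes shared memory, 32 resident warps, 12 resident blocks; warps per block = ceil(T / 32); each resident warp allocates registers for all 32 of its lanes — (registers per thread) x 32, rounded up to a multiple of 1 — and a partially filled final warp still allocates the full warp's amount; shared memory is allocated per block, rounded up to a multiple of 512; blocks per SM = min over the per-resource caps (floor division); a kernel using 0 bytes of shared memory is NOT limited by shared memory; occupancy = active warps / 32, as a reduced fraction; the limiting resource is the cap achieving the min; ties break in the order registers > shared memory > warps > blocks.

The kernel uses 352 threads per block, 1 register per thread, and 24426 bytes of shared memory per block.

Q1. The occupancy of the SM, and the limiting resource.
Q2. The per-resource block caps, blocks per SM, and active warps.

Answer: occupancy 11/16, limited by shared memory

registers: 186 blocks
shared memory: 2 blocks
warps: 2 blocks
blocks: 12 blocks

Answer: 2 blocks, 22 active warps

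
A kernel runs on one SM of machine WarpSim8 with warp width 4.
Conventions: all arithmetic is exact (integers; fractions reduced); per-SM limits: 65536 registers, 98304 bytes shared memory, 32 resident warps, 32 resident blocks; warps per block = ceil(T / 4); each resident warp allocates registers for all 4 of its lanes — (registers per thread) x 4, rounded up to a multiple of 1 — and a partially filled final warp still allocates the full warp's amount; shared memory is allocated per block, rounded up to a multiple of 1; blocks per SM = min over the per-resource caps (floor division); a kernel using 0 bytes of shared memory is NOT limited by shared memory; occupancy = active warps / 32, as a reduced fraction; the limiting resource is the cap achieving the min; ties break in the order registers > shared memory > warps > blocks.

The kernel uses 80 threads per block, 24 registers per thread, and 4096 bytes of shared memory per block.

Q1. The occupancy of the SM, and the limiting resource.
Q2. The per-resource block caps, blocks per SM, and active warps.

Answer: occupancy 5/8, limited by warps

registers: 34 blocks
shared memory: 24 blocks
warps: 1 block
blocks: 32 blocks

Answer: 1 block, 20 active warps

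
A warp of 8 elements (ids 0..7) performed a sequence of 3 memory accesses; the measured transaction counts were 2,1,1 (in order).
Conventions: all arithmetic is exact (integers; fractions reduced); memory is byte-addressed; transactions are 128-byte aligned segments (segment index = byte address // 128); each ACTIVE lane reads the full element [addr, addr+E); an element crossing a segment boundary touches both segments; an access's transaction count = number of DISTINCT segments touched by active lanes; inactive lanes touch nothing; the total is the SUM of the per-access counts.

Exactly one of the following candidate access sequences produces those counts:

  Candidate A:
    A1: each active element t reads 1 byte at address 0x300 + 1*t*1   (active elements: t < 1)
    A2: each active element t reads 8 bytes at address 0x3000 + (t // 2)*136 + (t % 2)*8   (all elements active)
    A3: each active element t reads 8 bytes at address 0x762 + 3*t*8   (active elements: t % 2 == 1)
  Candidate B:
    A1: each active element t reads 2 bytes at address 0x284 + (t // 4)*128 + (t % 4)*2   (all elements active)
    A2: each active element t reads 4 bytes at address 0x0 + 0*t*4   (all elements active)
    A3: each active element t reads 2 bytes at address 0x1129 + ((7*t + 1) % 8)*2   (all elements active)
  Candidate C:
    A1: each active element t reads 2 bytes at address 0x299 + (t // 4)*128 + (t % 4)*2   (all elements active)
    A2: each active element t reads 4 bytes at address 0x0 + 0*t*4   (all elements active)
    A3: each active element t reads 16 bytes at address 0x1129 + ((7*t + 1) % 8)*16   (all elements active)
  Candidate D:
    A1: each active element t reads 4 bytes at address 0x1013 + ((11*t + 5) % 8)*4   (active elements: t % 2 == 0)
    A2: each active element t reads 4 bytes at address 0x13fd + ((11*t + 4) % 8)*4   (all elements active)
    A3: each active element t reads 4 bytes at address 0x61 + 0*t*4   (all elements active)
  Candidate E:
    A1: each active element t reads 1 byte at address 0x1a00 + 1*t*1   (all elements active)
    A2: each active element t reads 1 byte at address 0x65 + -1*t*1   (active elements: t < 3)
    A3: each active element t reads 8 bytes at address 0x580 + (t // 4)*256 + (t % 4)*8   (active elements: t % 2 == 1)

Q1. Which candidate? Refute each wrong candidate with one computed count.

A: A1 gives 1 transaction, not 2
C: A3 gives 2 transactions, not 1
D: A1 gives 1 transaction, not 2
E: A1 gives 1 transaction, not 2
B: all counts match (2,1,1)

Answer: B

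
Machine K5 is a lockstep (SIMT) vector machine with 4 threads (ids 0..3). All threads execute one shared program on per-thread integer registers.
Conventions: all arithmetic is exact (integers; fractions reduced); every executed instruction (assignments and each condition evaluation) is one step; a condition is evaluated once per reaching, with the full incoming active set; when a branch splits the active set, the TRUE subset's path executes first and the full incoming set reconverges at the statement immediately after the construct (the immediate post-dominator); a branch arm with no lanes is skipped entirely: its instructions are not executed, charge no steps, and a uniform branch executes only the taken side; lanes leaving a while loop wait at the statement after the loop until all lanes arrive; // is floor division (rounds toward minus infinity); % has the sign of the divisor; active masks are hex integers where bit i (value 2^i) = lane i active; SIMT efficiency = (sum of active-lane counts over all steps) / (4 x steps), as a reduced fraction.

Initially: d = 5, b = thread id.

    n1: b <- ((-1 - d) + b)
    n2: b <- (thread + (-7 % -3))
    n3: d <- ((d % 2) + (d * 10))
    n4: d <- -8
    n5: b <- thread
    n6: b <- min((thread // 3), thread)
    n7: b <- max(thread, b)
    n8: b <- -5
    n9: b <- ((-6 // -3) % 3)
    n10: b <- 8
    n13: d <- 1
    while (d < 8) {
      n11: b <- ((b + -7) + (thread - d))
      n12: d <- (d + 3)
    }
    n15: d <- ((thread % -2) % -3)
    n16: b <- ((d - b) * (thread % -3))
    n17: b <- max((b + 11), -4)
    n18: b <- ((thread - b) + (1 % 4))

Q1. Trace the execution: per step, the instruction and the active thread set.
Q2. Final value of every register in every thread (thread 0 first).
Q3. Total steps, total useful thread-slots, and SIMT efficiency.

step 0: b <- ((-1 - d) + b)          0xf
step 1: b <- (thread + (-7 % -3))    0xf
step 2: d <- ((d % 2) + (d * 10))    0xf
step 3: d <- -8                      0xf
step 4: b <- thread                  0xf
step 5: b <- min((thread // 3), thread) 0xf
step 6: b <- max(thread, b)          0xf
step 7: b <- -5                      0xf
step 8: b <- ((-6 // -3) % 3)        0xf
step 9: b <- 8                       0xf
step 10: d <- 1                       0xf
step 11: eval (d < 8)                 0xf
step 12: b <- ((b + -7) + (thread - d)) 0xf
step 13: d <- (d + 3)                 0xf
step 14: eval (d < 8)                 0xf
step 15: b <- ((b + -7) + (thread - d)) 0xf
step 16: d <- (d + 3)                 0xf
step 17: eval (d < 8)                 0xf
step 18: b <- ((b + -7) + (thread - d)) 0xf
step 19: d <- (d + 3)                 0xf
step 20: eval (d < 8)                 0xf
step 21: d <- ((thread % -2) % -3)    0xf
step 22: b <- ((d - b) * (thread % -3)) 0xf
step 23: b <- max((b + 11), -4)       0xf
step 24: b <- ((thread - b) + (1 % 4)) 0xf

Answer: 25 steps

d: 0,-1,0,-1
b: -10,6,7,-7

steps = 25; useful = 100; efficiency = 100/100 = 1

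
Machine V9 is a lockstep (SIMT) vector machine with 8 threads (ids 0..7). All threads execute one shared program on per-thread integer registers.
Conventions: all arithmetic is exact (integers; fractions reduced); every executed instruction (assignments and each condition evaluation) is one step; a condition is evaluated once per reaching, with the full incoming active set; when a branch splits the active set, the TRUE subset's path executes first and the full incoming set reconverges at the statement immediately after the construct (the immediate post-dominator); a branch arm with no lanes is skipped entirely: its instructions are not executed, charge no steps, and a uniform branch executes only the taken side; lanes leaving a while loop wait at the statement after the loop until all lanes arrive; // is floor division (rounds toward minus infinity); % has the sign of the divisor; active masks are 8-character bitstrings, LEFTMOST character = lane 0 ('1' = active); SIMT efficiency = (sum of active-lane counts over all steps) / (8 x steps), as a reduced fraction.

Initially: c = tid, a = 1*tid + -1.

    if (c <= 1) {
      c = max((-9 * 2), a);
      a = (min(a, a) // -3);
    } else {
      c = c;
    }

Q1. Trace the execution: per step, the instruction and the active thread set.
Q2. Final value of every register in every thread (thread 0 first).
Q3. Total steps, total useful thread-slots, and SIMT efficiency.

step 0: eval (c <= 1)                11111111
step 1: c <- max((-9 * 2), a)        11000000
step 2: a <- (min(a, a) // -3)       11000000
step 3: c <- c                       00111111

Answer: 4 steps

c: -1,0,2,3,4,5,6,7
a: 0,0,1,2,3,4,5,6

steps = 4; useful = 18; efficiency = 18/32 = 9/16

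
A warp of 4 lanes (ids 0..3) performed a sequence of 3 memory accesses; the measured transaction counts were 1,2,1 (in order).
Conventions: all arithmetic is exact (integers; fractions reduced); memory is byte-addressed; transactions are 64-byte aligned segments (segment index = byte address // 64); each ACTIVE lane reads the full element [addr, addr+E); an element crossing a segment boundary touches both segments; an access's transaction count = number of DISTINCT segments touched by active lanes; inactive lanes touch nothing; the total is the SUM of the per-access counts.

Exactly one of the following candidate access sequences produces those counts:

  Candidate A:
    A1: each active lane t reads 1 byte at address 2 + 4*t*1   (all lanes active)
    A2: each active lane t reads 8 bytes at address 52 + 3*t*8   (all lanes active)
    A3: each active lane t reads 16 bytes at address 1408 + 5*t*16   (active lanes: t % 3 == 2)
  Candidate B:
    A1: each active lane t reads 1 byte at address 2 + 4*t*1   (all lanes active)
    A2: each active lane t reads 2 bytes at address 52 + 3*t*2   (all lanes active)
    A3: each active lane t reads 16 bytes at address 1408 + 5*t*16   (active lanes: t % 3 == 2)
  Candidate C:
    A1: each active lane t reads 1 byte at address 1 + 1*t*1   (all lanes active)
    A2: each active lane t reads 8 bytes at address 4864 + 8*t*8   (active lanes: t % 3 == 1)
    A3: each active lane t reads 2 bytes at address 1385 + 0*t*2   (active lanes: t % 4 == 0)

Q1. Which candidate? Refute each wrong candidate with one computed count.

A: A2 gives 3 transactions, not 2
C: A2 gives 1 transaction, not 2
B: all counts match (1,2,1)

Answer: B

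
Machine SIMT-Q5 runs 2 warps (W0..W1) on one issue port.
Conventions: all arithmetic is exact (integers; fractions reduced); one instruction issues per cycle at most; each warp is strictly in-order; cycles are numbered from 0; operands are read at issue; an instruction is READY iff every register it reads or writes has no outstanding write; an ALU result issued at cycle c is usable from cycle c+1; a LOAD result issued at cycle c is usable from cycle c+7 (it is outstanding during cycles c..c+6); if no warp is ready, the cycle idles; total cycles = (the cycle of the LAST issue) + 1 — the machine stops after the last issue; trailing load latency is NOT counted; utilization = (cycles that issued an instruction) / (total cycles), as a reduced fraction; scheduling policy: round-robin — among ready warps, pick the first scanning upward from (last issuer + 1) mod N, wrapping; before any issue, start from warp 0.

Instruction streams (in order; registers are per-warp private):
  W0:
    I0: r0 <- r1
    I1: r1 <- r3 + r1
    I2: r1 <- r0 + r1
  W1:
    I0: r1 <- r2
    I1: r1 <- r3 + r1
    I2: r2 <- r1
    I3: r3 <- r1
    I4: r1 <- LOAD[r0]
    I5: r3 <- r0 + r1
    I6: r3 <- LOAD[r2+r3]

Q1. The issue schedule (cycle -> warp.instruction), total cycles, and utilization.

cycle 0: W0.I0
cycle 1: W1.I0
cycle 2: W0.I1
cycle 3: W1.I1
cycle 4: W0.I2
cycle 5: W1.I2
cycle 6: W1.I3
cycle 7: W1.I4
cycle 8: idle
cycle 9: idle
cycle 10: idle
cycle 11: idle
cycle 12: idle
cycle 13: idle
cycle 14: W1.I5
cycle 15: W1.I6

Answer: 16 cycles, utilization 5/8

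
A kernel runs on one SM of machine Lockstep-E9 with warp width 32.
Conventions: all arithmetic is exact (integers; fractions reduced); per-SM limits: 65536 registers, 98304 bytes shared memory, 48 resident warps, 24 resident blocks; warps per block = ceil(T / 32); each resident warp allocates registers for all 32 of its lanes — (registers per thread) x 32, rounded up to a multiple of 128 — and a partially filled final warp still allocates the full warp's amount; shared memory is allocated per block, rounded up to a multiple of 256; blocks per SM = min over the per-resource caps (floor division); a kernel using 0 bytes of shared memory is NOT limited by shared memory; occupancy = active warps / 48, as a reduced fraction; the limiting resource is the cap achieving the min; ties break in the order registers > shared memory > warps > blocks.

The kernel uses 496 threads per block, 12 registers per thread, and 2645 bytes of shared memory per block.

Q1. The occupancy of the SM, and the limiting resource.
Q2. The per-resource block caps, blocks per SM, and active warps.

Answer: occupancy 1, limited by warps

registers: 10 blocks
shared memory: 34 blocks
warps: 3 blocks
blocks: 24 blocks

Answer: 3 blocks, 48 active warps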